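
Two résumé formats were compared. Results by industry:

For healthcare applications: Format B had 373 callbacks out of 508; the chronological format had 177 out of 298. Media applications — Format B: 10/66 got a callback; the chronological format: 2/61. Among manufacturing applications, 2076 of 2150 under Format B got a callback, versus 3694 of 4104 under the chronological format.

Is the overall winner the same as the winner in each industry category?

Yes

Healthcare: Format B 373/508 = 73.4%, the chronological format 177/298 = 59.4% → Format B
Media: Format B 10/66 = 15.2%, the chronological format 2/61 = 3.3% → Format B
Manufacturing: Format B 2076/2150 = 96.6%, the chronological format 3694/4104 = 90.0% → Format B
Overall: Format B 2459/2724 = 90.3%, the chronological format 3873/4463 = 86.8% → Format B
Format B wins overall and in every industry group — no reversal.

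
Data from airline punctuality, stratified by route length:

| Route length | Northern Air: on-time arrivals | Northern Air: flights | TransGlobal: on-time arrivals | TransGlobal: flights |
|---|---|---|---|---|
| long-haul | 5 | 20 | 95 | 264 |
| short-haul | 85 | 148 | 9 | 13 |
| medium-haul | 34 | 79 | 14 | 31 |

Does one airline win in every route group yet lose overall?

Long-haul: Northern Air 5/20 = 25.0%, TransGlobal 95/264 = 36.0% → TransGlobal
Short-haul: Northern Air 85/148 = 57.4%, TransGlobal 9/13 = 69.2% → TransGlobal
Medium-haul: Northern Air 34/79 = 43.0%, TransGlobal 14/31 = 45.2% → TransGlobal
Overall: Northern Air 124/247 = 50.2%, TransGlobal 118/308 = 38.3% → Northern Air
TransGlobal wins each route group but Northern Air wins overall — the comparison reverses. TransGlobal's flights skew toward long-haul, which has a lower base rate.

Yes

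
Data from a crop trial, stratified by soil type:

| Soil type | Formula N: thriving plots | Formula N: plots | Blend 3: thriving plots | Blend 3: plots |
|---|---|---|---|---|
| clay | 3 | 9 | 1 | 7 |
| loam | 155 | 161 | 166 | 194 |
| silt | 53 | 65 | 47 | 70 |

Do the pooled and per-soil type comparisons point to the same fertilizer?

Clay: Formula N 3/9 = 33.3%, Blend 3 1/7 = 14.3% → Formula N
Loam: Formula N 155/161 = 96.3%, Blend 3 166/194 = 85.6% → Formula N
Silt: Formula N 53/65 = 81.5%, Blend 3 47/70 = 67.1% → Formula N
Overall: Formula N 211/235 = 89.8%, Blend 3 214/271 = 79.0% → Formula N
Formula N wins overall and in every soil group — no reversal.

Yes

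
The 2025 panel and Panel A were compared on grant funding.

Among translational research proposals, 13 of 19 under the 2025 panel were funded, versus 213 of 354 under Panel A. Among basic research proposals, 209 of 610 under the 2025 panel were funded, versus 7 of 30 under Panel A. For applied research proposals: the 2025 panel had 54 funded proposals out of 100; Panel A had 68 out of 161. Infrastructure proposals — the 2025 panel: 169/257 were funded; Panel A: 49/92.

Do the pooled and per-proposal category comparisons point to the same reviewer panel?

Translational research: the 2025 panel 13/19 = 68.4%, Panel A 213/354 = 60.2% → the 2025 panel
Basic research: the 2025 panel 209/610 = 34.3%, Panel A 7/30 = 23.3% → the 2025 panel
Applied research: the 2025 panel 54/100 = 54.0%, Panel A 68/161 = 42.2% → the 2025 panel
Infrastructure: the 2025 panel 169/257 = 65.8%, Panel A 49/92 = 53.3% → the 2025 panel
Overall: the 2025 panel 445/986 = 45.1%, Panel A 337/637 = 52.9% → Panel A
The 2025 panel wins each proposal group but Panel A wins overall — the comparison reverses. The 2025 panel's proposals skew toward basic research, which has a lower base rate.

No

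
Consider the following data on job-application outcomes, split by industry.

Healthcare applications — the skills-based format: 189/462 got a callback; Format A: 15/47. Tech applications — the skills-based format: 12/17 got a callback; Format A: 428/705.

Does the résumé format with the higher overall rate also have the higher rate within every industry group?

Healthcare: the skills-based format 189/462 = 40.9%, Format A 15/47 = 31.9% → the skills-based format
Tech: the skills-based format 12/17 = 70.6%, Format A 428/705 = 60.7% → the skills-based format
Overall: the skills-based format 201/479 = 42.0%, Format A 443/752 = 58.9% → Format A
The skills-based format wins each industry group but Format A wins overall — the comparison reverses. The skills-based format's applications skew toward healthcare, which has a lower base rate.

No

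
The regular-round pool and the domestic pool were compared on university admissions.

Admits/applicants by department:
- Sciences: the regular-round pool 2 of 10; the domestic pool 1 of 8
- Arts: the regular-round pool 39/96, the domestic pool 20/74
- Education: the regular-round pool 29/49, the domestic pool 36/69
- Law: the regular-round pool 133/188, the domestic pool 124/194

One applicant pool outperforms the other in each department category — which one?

Sciences: the regular-round pool 2/10 = 20.0%, the domestic pool 1/8 = 12.5% → the regular-round pool
Arts: the regular-round pool 39/96 = 40.6%, the domestic pool 20/74 = 27.0% → the regular-round pool
Education: the regular-round pool 29/49 = 59.2%, the domestic pool 36/69 = 52.2% → the regular-round pool
Law: the regular-round pool 133/188 = 70.7%, the domestic pool 124/194 = 63.9% → the regular-round pool
The regular-round pool has the higher rate in all 4 groups.

the regular-round pool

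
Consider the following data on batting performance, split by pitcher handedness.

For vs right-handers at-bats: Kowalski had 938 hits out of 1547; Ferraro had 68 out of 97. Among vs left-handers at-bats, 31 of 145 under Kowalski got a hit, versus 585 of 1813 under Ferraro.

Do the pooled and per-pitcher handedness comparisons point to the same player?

Vs right-handers: Kowalski 938/1547 = 60.6%, Ferraro 68/97 = 70.1% → Ferraro
Vs left-handers: Kowalski 31/145 = 21.4%, Ferraro 585/1813 = 32.3% → Ferraro
Overall: Kowalski 969/1692 = 57.3%, Ferraro 653/1910 = 34.2% → Kowalski
Ferraro wins each pitcher group but Kowalski wins overall — the comparison reverses. Ferraro's at-bats skew toward vs left-handers, which has a lower base rate.

No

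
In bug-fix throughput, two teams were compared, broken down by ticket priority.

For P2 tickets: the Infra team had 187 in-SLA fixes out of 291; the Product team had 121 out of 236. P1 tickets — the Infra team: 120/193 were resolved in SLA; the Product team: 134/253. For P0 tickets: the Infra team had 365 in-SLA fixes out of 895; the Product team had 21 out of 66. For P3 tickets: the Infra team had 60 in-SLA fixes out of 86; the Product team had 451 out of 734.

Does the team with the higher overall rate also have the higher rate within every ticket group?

P2: the Infra team 187/291 = 64.3%, the Product team 121/236 = 51.3% → the Infra team
P1: the Infra team 120/193 = 62.2%, the Product team 134/253 = 53.0% → the Infra team
P0: the Infra team 365/895 = 40.8%, the Product team 21/66 = 31.8% → the Infra team
P3: the Infra team 60/86 = 69.8%, the Product team 451/734 = 61.4% → the Infra team
Overall: the Infra team 732/1465 = 50.0%, the Product team 727/1289 = 56.4% → the Product team
The Infra team wins each ticket group but the Product team wins overall — the comparison reverses. The Infra team's tickets skew toward P0, which has a lower base rate.

No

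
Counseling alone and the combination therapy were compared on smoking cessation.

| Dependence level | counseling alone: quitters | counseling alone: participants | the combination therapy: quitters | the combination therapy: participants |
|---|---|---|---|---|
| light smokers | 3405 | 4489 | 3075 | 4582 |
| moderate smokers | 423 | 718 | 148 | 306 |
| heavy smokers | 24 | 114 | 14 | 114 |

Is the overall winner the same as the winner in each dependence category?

Light smokers: counseling alone 3405/4489 = 75.9%, the combination therapy 3075/4582 = 67.1% → counseling alone
Moderate smokers: counseling alone 423/718 = 58.9%, the combination therapy 148/306 = 48.4% → counseling alone
Heavy smokers: counseling alone 24/114 = 21.1%, the combination therapy 14/114 = 12.3% → counseling alone
Overall: counseling alone 3852/5321 = 72.4%, the combination therapy 3237/5002 = 64.7% → counseling alone
Counseling alone wins overall and in every dependence group — no reversal.

Yes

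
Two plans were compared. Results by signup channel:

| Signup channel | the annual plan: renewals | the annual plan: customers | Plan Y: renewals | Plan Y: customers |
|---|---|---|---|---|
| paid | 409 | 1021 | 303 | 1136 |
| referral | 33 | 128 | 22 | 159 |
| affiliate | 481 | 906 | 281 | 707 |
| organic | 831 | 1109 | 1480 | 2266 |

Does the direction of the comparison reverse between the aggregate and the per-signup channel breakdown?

No

Paid: the annual plan 409/1021 = 40.1%, Plan Y 303/1136 = 26.7% → the annual plan
Referral: the annual plan 33/128 = 25.8%, Plan Y 22/159 = 13.8% → the annual plan
Affiliate: the annual plan 481/906 = 53.1%, Plan Y 281/707 = 39.7% → the annual plan
Organic: the annual plan 831/1109 = 74.9%, Plan Y 1480/2266 = 65.3% → the annual plan
Overall: the annual plan 1754/3164 = 55.4%, Plan Y 2086/4268 = 48.9% → the annual plan
The annual plan wins overall and in every signup group — no reversal.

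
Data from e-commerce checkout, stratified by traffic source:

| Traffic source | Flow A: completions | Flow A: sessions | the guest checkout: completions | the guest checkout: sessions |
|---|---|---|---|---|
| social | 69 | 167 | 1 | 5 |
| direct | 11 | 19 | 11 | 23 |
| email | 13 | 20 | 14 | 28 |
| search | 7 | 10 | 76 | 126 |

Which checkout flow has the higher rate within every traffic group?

Flow A

Social: Flow A 69/167 = 41.3%, the guest checkout 1/5 = 20.0% → Flow A
Direct: Flow A 11/19 = 57.9%, the guest checkout 11/23 = 47.8% → Flow A
Email: Flow A 13/20 = 65.0%, the guest checkout 14/28 = 50.0% → Flow A
Search: Flow A 7/10 = 70.0%, the guest checkout 76/126 = 60.3% → Flow A
Flow A has the higher rate in all 4 groups.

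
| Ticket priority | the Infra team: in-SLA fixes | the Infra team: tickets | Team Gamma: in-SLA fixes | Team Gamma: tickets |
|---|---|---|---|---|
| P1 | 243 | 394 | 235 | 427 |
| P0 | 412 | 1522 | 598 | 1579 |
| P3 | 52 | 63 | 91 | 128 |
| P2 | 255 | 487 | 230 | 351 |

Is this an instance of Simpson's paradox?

P1: the Infra team 243/394 = 61.7%, Team Gamma 235/427 = 55.0% → the Infra team
P0: the Infra team 412/1522 = 27.1%, Team Gamma 598/1579 = 37.9% → Team Gamma
P3: the Infra team 52/63 = 82.5%, Team Gamma 91/128 = 71.1% → the Infra team
P2: the Infra team 255/487 = 52.4%, Team Gamma 230/351 = 65.5% → Team Gamma
Overall: the Infra team 962/2466 = 39.0%, Team Gamma 1154/2485 = 46.4% → Team Gamma
Neither sweeps: the Infra team wins 2 of 4 groups, Team Gamma wins 2. Team Gamma wins overall but not every group — no Simpson reversal.

No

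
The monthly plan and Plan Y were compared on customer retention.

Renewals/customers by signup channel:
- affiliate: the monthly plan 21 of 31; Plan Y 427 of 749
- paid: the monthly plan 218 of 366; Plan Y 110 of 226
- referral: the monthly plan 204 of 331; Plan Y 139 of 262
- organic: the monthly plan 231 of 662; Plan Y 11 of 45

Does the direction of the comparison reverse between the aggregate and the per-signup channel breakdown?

Affiliate: the monthly plan 21/31 = 67.7%, Plan Y 427/749 = 57.0% → the monthly plan
Paid: the monthly plan 218/366 = 59.6%, Plan Y 110/226 = 48.7% → the monthly plan
Referral: the monthly plan 204/331 = 61.6%, Plan Y 139/262 = 53.1% → the monthly plan
Organic: the monthly plan 231/662 = 34.9%, Plan Y 11/45 = 24.4% → the monthly plan
Overall: the monthly plan 674/1390 = 48.5%, Plan Y 687/1282 = 53.6% → Plan Y
The monthly plan wins each signup group but Plan Y wins overall — the comparison reverses. The monthly plan's customers skew toward organic, which has a lower base rate.

Yes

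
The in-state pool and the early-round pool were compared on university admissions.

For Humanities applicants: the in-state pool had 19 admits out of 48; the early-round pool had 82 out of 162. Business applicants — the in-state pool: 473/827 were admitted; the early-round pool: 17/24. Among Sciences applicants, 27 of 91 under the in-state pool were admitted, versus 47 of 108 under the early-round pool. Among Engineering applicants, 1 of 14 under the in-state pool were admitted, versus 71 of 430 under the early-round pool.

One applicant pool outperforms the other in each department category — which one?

the early-round pool

Humanities: the in-state pool 19/48 = 39.6%, the early-round pool 82/162 = 50.6% → the early-round pool
Business: the in-state pool 473/827 = 57.2%, the early-round pool 17/24 = 70.8% → the early-round pool
Sciences: the in-state pool 27/91 = 29.7%, the early-round pool 47/108 = 43.5% → the early-round pool
Engineering: the in-state pool 1/14 = 7.1%, the early-round pool 71/430 = 16.5% → the early-round pool
The early-round pool has the higher rate in all 4 groups.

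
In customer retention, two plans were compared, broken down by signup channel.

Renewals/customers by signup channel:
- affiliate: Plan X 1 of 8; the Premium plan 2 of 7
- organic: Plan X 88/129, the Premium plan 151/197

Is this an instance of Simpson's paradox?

Affiliate: Plan X 1/8 = 12.5%, the Premium plan 2/7 = 28.6% → the Premium plan
Organic: Plan X 88/129 = 68.2%, the Premium plan 151/197 = 76.6% → the Premium plan
Overall: Plan X 89/137 = 65.0%, the Premium plan 153/204 = 75.0% → the Premium plan
The Premium plan wins overall and in every signup group — no reversal.

No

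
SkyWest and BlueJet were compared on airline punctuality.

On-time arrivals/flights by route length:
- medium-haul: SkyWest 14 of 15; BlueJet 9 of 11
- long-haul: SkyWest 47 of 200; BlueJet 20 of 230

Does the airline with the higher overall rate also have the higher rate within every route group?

Yes

Medium-haul: SkyWest 14/15 = 93.3%, BlueJet 9/11 = 81.8% → SkyWest
Long-haul: SkyWest 47/200 = 23.5%, BlueJet 20/230 = 8.7% → SkyWest
Overall: SkyWest 61/215 = 28.4%, BlueJet 29/241 = 12.0% → SkyWest
SkyWest wins overall and in every route group — no reversal.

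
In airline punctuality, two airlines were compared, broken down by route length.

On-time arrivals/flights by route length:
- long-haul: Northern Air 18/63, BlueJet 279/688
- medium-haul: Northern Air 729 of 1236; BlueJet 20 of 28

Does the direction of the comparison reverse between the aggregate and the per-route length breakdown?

Yes

Long-haul: Northern Air 18/63 = 28.6%, BlueJet 279/688 = 40.6% → BlueJet
Medium-haul: Northern Air 729/1236 = 59.0%, BlueJet 20/28 = 71.4% → BlueJet
Overall: Northern Air 747/1299 = 57.5%, BlueJet 299/716 = 41.8% → Northern Air
BlueJet wins each route group but Northern Air wins overall — the comparison reverses. BlueJet's flights skew toward long-haul, which has a lower base rate.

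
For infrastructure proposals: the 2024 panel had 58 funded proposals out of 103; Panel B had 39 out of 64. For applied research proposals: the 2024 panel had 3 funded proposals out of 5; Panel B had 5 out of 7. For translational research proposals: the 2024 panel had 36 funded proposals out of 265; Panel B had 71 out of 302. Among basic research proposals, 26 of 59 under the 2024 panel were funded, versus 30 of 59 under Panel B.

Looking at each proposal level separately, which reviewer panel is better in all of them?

Panel B

Infrastructure: the 2024 panel 58/103 = 56.3%, Panel B 39/64 = 60.9% → Panel B
Applied research: the 2024 panel 3/5 = 60.0%, Panel B 5/7 = 71.4% → Panel B
Translational research: the 2024 panel 36/265 = 13.6%, Panel B 71/302 = 23.5% → Panel B
Basic research: the 2024 panel 26/59 = 44.1%, Panel B 30/59 = 50.8% → Panel B
Panel B has the higher rate in all 4 groups.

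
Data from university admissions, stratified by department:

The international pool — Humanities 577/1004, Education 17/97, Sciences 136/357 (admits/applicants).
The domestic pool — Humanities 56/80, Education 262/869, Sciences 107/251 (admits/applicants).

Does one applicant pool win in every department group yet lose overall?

Humanities: the international pool 577/1004 = 57.5%, the domestic pool 56/80 = 70.0% → the domestic pool
Education: the international pool 17/97 = 17.5%, the domestic pool 262/869 = 30.1% → the domestic pool
Sciences: the international pool 136/357 = 38.1%, the domestic pool 107/251 = 42.6% → the domestic pool
Overall: the international pool 730/1458 = 50.1%, the domestic pool 425/1200 = 35.4% → the international pool
The domestic pool wins each department group but the international pool wins overall — the comparison reverses. The domestic pool's applicants skew toward Education, which has a lower base rate.

Yes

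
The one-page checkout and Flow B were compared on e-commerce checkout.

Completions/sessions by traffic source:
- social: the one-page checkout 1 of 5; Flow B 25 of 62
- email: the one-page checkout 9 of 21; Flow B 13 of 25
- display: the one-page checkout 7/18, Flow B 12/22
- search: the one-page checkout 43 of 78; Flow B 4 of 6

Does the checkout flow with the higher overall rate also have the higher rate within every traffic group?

Social: the one-page checkout 1/5 = 20.0%, Flow B 25/62 = 40.3% → Flow B
Email: the one-page checkout 9/21 = 42.9%, Flow B 13/25 = 52.0% → Flow B
Display: the one-page checkout 7/18 = 38.9%, Flow B 12/22 = 54.5% → Flow B
Search: the one-page checkout 43/78 = 55.1%, Flow B 4/6 = 66.7% → Flow B
Overall: the one-page checkout 60/122 = 49.2%, Flow B 54/115 = 47.0% → the one-page checkout
Flow B wins each traffic group but the one-page checkout wins overall — the comparison reverses. Flow B's sessions skew toward social, which has a lower base rate.

No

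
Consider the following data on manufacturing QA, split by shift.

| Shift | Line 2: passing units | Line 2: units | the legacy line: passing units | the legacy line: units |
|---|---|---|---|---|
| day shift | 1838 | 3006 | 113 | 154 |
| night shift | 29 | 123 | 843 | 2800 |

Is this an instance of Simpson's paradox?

Day shift: Line 2 1838/3006 = 61.1%, the legacy line 113/154 = 73.4% → the legacy line
Night shift: Line 2 29/123 = 23.6%, the legacy line 843/2800 = 30.1% → the legacy line
Overall: Line 2 1867/3129 = 59.7%, the legacy line 956/2954 = 32.4% → Line 2
The legacy line wins each shift group but Line 2 wins overall — the comparison reverses. The legacy line's units skew toward night shift, which has a lower base rate.

Yes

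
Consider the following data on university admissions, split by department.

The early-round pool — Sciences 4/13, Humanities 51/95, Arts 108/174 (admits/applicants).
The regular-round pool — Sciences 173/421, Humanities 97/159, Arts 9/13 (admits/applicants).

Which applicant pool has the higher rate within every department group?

Sciences: the early-round pool 4/13 = 30.8%, the regular-round pool 173/421 = 41.1% → the regular-round pool
Humanities: the early-round pool 51/95 = 53.7%, the regular-round pool 97/159 = 61.0% → the regular-round pool
Arts: the early-round pool 108/174 = 62.1%, the regular-round pool 9/13 = 69.2% → the regular-round pool
The regular-round pool has the higher rate in all 3 groups.

the regular-round pool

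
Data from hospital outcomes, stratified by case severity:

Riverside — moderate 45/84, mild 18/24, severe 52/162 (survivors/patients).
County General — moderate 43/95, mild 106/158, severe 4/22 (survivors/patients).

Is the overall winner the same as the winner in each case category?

No

Moderate: Riverside 45/84 = 53.6%, County General 43/95 = 45.3% → Riverside
Mild: Riverside 18/24 = 75.0%, County General 106/158 = 67.1% → Riverside
Severe: Riverside 52/162 = 32.1%, County General 4/22 = 18.2% → Riverside
Overall: Riverside 115/270 = 42.6%, County General 153/275 = 55.6% → County General
Riverside wins each case group but County General wins overall — the comparison reverses. Riverside's patients skew toward severe, which has a lower base rate.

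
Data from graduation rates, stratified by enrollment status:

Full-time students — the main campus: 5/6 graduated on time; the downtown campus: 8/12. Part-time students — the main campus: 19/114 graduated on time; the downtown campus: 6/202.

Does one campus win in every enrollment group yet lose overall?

Full-time: the main campus 5/6 = 83.3%, the downtown campus 8/12 = 66.7% → the main campus
Part-time: the main campus 19/114 = 16.7%, the downtown campus 6/202 = 3.0% → the main campus
Overall: the main campus 24/120 = 20.0%, the downtown campus 14/214 = 6.5% → the main campus
The main campus wins overall and in every enrollment group — no reversal.

No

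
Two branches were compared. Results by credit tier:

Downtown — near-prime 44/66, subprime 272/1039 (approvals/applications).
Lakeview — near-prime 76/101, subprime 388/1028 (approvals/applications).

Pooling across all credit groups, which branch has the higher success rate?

Lakeview

Near-prime: Downtown 44/66 = 66.7%, Lakeview 76/101 = 75.2% → Lakeview
Subprime: Downtown 272/1039 = 26.2%, Lakeview 388/1028 = 37.7% → Lakeview
Overall: Downtown 316/1105 = 28.6%, Lakeview 464/1129 = 41.1% → Lakeview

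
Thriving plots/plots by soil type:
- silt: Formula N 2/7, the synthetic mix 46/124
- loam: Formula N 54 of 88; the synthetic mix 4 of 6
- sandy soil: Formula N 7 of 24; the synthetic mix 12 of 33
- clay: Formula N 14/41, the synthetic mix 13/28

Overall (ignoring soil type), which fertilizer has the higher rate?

Formula N

Silt: Formula N 2/7 = 28.6%, the synthetic mix 46/124 = 37.1% → the synthetic mix
Loam: Formula N 54/88 = 61.4%, the synthetic mix 4/6 = 66.7% → the synthetic mix
Sandy soil: Formula N 7/24 = 29.2%, the synthetic mix 12/33 = 36.4% → the synthetic mix
Clay: Formula N 14/41 = 34.1%, the synthetic mix 13/28 = 46.4% → the synthetic mix
Overall: Formula N 77/160 = 48.1%, the synthetic mix 75/191 = 39.3% → Formula N
(The synthetic mix wins every soil group but Formula N wins overall — the synthetic mix's plots skew toward the low-rate silt group.)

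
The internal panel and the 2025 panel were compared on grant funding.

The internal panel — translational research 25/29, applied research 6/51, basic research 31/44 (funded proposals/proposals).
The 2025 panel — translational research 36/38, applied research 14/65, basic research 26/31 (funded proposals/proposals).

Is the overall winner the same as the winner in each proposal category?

Yes

Translational research: the internal panel 25/29 = 86.2%, the 2025 panel 36/38 = 94.7% → the 2025 panel
Applied research: the internal panel 6/51 = 11.8%, the 2025 panel 14/65 = 21.5% → the 2025 panel
Basic research: the internal panel 31/44 = 70.5%, the 2025 panel 26/31 = 83.9% → the 2025 panel
Overall: the internal panel 62/124 = 50.0%, the 2025 panel 76/134 = 56.7% → the 2025 panel
The 2025 panel wins overall and in every proposal group — no reversal.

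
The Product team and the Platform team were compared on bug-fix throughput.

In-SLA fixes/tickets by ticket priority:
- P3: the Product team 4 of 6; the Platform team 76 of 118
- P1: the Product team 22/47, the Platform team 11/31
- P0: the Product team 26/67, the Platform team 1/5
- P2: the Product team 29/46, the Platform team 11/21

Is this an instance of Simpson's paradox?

P3: the Product team 4/6 = 66.7%, the Platform team 76/118 = 64.4% → the Product team
P1: the Product team 22/47 = 46.8%, the Platform team 11/31 = 35.5% → the Product team
P0: the Product team 26/67 = 38.8%, the Platform team 1/5 = 20.0% → the Product team
P2: the Product team 29/46 = 63.0%, the Platform team 11/21 = 52.4% → the Product team
Overall: the Product team 81/166 = 48.8%, the Platform team 99/175 = 56.6% → the Platform team
The Product team wins each ticket group but the Platform team wins overall — the comparison reverses. The Product team's tickets skew toward P0, which has a lower base rate.

Yes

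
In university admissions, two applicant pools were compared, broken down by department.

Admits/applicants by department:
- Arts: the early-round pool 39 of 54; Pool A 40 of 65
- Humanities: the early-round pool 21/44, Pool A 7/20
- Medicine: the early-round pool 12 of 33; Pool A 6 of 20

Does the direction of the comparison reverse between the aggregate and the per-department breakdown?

No

Arts: the early-round pool 39/54 = 72.2%, Pool A 40/65 = 61.5% → the early-round pool
Humanities: the early-round pool 21/44 = 47.7%, Pool A 7/20 = 35.0% → the early-round pool
Medicine: the early-round pool 12/33 = 36.4%, Pool A 6/20 = 30.0% → the early-round pool
Overall: the early-round pool 72/131 = 55.0%, Pool A 53/105 = 50.5% → the early-round pool
The early-round pool wins overall and in every department group — no reversal.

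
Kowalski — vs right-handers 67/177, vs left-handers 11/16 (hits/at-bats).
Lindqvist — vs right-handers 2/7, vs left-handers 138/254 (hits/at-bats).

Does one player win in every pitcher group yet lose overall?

Vs right-handers: Kowalski 67/177 = 37.9%, Lindqvist 2/7 = 28.6% → Kowalski
Vs left-handers: Kowalski 11/16 = 68.8%, Lindqvist 138/254 = 54.3% → Kowalski
Overall: Kowalski 78/193 = 40.4%, Lindqvist 140/261 = 53.6% → Lindqvist
Kowalski wins each pitcher group but Lindqvist wins overall — the comparison reverses. Kowalski's at-bats skew toward vs right-handers, which has a lower base rate.

Yes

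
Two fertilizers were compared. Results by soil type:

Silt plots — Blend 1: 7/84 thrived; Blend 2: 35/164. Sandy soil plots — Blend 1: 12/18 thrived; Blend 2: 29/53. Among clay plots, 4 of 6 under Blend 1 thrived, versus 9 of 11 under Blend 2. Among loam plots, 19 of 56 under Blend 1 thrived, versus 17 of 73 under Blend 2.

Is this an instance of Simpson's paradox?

Silt: Blend 1 7/84 = 8.3%, Blend 2 35/164 = 21.3% → Blend 2
Sandy soil: Blend 1 12/18 = 66.7%, Blend 2 29/53 = 54.7% → Blend 1
Clay: Blend 1 4/6 = 66.7%, Blend 2 9/11 = 81.8% → Blend 2
Loam: Blend 1 19/56 = 33.9%, Blend 2 17/73 = 23.3% → Blend 1
Overall: Blend 1 42/164 = 25.6%, Blend 2 90/301 = 29.9% → Blend 2
Neither sweeps: Blend 1 wins 2 of 4 groups, Blend 2 wins 2. Blend 2 wins overall but not every group — no Simpson reversal.

No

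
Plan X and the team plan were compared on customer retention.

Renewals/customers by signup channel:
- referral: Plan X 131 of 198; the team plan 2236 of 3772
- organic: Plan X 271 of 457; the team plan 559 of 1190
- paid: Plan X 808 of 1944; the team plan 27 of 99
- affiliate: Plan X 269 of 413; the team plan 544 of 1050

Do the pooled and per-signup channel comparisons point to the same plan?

Referral: Plan X 131/198 = 66.2%, the team plan 2236/3772 = 59.3% → Plan X
Organic: Plan X 271/457 = 59.3%, the team plan 559/1190 = 47.0% → Plan X
Paid: Plan X 808/1944 = 41.6%, the team plan 27/99 = 27.3% → Plan X
Affiliate: Plan X 269/413 = 65.1%, the team plan 544/1050 = 51.8% → Plan X
Overall: Plan X 1479/3012 = 49.1%, the team plan 3366/6111 = 55.1% → the team plan
Plan X wins each signup group but the team plan wins overall — the comparison reverses. Plan X's customers skew toward paid, which has a lower base rate.

No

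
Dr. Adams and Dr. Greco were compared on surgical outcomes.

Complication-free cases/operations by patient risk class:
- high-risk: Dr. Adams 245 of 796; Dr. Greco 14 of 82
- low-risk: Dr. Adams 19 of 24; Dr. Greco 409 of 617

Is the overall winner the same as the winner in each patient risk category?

No

High-risk: Dr. Adams 245/796 = 30.8%, Dr. Greco 14/82 = 17.1% → Dr. Adams
Low-risk: Dr. Adams 19/24 = 79.2%, Dr. Greco 409/617 = 66.3% → Dr. Adams
Overall: Dr. Adams 264/820 = 32.2%, Dr. Greco 423/699 = 60.5% → Dr. Greco
Dr. Adams wins each patient risk group but Dr. Greco wins overall — the comparison reverses. Dr. Adams's operations skew toward high-risk, which has a lower base rate.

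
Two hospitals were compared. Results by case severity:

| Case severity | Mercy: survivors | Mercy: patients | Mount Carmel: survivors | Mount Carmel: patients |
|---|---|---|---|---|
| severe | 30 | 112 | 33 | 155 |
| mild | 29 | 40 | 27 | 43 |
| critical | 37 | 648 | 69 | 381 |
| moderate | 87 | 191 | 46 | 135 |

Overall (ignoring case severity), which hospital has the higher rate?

Severe: Mercy 30/112 = 26.8%, Mount Carmel 33/155 = 21.3% → Mercy
Mild: Mercy 29/40 = 72.5%, Mount Carmel 27/43 = 62.8% → Mercy
Critical: Mercy 37/648 = 5.7%, Mount Carmel 69/381 = 18.1% → Mount Carmel
Moderate: Mercy 87/191 = 45.5%, Mount Carmel 46/135 = 34.1% → Mercy
Overall: Mercy 183/991 = 18.5%, Mount Carmel 175/714 = 24.5% → Mount Carmel
(Neither sweeps every case group, but Mount Carmel has the higher pooled rate.)

Mount Carmel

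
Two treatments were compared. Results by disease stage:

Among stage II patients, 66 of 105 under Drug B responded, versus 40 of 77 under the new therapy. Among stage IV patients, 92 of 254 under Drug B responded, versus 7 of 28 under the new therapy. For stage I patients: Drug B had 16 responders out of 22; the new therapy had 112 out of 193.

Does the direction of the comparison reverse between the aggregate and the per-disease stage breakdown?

Yes

Stage II: Drug B 66/105 = 62.9%, the new therapy 40/77 = 51.9% → Drug B
Stage IV: Drug B 92/254 = 36.2%, the new therapy 7/28 = 25.0% → Drug B
Stage I: Drug B 16/22 = 72.7%, the new therapy 112/193 = 58.0% → Drug B
Overall: Drug B 174/381 = 45.7%, the new therapy 159/298 = 53.4% → the new therapy
Drug B wins each disease group but the new therapy wins overall — the comparison reverses. Drug B's patients skew toward stage IV, which has a lower base rate.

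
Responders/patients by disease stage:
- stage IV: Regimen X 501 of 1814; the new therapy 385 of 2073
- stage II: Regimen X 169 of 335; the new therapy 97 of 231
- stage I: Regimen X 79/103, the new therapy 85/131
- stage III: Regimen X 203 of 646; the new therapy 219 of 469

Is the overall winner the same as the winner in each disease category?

No

Stage IV: Regimen X 501/1814 = 27.6%, the new therapy 385/2073 = 18.6% → Regimen X
Stage II: Regimen X 169/335 = 50.4%, the new therapy 97/231 = 42.0% → Regimen X
Stage I: Regimen X 79/103 = 76.7%, the new therapy 85/131 = 64.9% → Regimen X
Stage III: Regimen X 203/646 = 31.4%, the new therapy 219/469 = 46.7% → the new therapy
Overall: Regimen X 952/2898 = 32.9%, the new therapy 786/2904 = 27.1% → Regimen X
Neither sweeps: Regimen X wins 3 of 4 groups, the new therapy wins 1. Regimen X wins overall but not every group — no Simpson reversal.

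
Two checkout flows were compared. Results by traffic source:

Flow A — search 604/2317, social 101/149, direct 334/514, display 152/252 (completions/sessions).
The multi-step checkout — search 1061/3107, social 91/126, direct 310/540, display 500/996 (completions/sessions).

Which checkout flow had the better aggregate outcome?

Search: Flow A 604/2317 = 26.1%, the multi-step checkout 1061/3107 = 34.1% → the multi-step checkout
Social: Flow A 101/149 = 67.8%, the multi-step checkout 91/126 = 72.2% → the multi-step checkout
Direct: Flow A 334/514 = 65.0%, the multi-step checkout 310/540 = 57.4% → Flow A
Display: Flow A 152/252 = 60.3%, the multi-step checkout 500/996 = 50.2% → Flow A
Overall: Flow A 1191/3232 = 36.9%, the multi-step checkout 1962/4769 = 41.1% → the multi-step checkout
(Neither sweeps every traffic group, but the multi-step checkout has the higher pooled rate.)

the multi-step checkout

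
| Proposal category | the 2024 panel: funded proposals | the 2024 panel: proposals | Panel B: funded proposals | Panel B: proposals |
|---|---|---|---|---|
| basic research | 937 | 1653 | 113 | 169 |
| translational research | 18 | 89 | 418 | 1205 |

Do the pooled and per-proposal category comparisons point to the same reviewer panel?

Basic research: the 2024 panel 937/1653 = 56.7%, Panel B 113/169 = 66.9% → Panel B
Translational research: the 2024 panel 18/89 = 20.2%, Panel B 418/1205 = 34.7% → Panel B
Overall: the 2024 panel 955/1742 = 54.8%, Panel B 531/1374 = 38.6% → the 2024 panel
Panel B wins each proposal group but the 2024 panel wins overall — the comparison reverses. Panel B's proposals skew toward translational research, which has a lower base rate.

No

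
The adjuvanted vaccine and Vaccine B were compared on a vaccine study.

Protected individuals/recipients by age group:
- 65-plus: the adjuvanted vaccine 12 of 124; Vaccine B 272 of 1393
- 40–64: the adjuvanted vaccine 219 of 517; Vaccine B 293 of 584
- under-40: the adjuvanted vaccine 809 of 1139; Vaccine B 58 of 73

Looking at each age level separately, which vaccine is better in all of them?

Vaccine B

65-plus: the adjuvanted vaccine 12/124 = 9.7%, Vaccine B 272/1393 = 19.5% → Vaccine B
40–64: the adjuvanted vaccine 219/517 = 42.4%, Vaccine B 293/584 = 50.2% → Vaccine B
Under-40: the adjuvanted vaccine 809/1139 = 71.0%, Vaccine B 58/73 = 79.5% → Vaccine B
Vaccine B has the higher rate in all 3 groups.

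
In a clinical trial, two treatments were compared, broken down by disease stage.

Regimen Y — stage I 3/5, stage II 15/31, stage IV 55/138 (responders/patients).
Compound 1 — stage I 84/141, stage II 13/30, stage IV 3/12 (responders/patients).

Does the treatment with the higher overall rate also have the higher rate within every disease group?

Stage I: Regimen Y 3/5 = 60.0%, Compound 1 84/141 = 59.6% → Regimen Y
Stage II: Regimen Y 15/31 = 48.4%, Compound 1 13/30 = 43.3% → Regimen Y
Stage IV: Regimen Y 55/138 = 39.9%, Compound 1 3/12 = 25.0% → Regimen Y
Overall: Regimen Y 73/174 = 42.0%, Compound 1 100/183 = 54.6% → Compound 1
Regimen Y wins each disease group but Compound 1 wins overall — the comparison reverses. Regimen Y's patients skew toward stage IV, which has a lower base rate.

No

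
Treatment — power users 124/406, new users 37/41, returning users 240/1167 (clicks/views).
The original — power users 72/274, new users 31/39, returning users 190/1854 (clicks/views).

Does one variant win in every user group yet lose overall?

Power users: Treatment 124/406 = 30.5%, the original 72/274 = 26.3% → Treatment
New users: Treatment 37/41 = 90.2%, the original 31/39 = 79.5% → Treatment
Returning users: Treatment 240/1167 = 20.6%, the original 190/1854 = 10.2% → Treatment
Overall: Treatment 401/1614 = 24.8%, the original 293/2167 = 13.5% → Treatment
Treatment wins overall and in every user group — no reversal.

No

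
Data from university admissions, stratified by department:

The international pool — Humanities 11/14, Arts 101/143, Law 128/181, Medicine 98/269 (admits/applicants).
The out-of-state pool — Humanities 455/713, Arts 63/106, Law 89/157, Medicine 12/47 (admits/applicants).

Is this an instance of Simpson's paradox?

Yes

Humanities: the international pool 11/14 = 78.6%, the out-of-state pool 455/713 = 63.8% → the international pool
Arts: the international pool 101/143 = 70.6%, the out-of-state pool 63/106 = 59.4% → the international pool
Law: the international pool 128/181 = 70.7%, the out-of-state pool 89/157 = 56.7% → the international pool
Medicine: the international pool 98/269 = 36.4%, the out-of-state pool 12/47 = 25.5% → the international pool
Overall: the international pool 338/607 = 55.7%, the out-of-state pool 619/1023 = 60.5% → the out-of-state pool
The international pool wins each department group but the out-of-state pool wins overall — the comparison reverses. The international pool's applicants skew toward Medicine, which has a lower base rate.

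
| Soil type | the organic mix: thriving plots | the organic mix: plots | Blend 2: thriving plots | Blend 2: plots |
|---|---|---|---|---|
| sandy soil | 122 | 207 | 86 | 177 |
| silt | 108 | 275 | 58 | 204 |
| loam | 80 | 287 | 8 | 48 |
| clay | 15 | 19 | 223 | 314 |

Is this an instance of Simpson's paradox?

Sandy soil: the organic mix 122/207 = 58.9%, Blend 2 86/177 = 48.6% → the organic mix
Silt: the organic mix 108/275 = 39.3%, Blend 2 58/204 = 28.4% → the organic mix
Loam: the organic mix 80/287 = 27.9%, Blend 2 8/48 = 16.7% → the organic mix
Clay: the organic mix 15/19 = 78.9%, Blend 2 223/314 = 71.0% → the organic mix
Overall: the organic mix 325/788 = 41.2%, Blend 2 375/743 = 50.5% → Blend 2
The organic mix wins each soil group but Blend 2 wins overall — the comparison reverses. The organic mix's plots skew toward loam, which has a lower base rate.

Yes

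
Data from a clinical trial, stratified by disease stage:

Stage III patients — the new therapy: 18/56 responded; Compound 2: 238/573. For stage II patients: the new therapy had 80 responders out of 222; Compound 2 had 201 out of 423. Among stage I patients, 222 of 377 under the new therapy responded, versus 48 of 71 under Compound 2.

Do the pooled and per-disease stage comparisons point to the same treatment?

Stage III: the new therapy 18/56 = 32.1%, Compound 2 238/573 = 41.5% → Compound 2
Stage II: the new therapy 80/222 = 36.0%, Compound 2 201/423 = 47.5% → Compound 2
Stage I: the new therapy 222/377 = 58.9%, Compound 2 48/71 = 67.6% → Compound 2
Overall: the new therapy 320/655 = 48.9%, Compound 2 487/1067 = 45.6% → the new therapy
Compound 2 wins each disease group but the new therapy wins overall — the comparison reverses. Compound 2's patients skew toward stage III, which has a lower base rate.

No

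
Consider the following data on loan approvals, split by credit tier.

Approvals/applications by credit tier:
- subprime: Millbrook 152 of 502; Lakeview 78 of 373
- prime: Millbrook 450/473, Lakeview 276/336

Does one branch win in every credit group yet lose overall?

Subprime: Millbrook 152/502 = 30.3%, Lakeview 78/373 = 20.9% → Millbrook
Prime: Millbrook 450/473 = 95.1%, Lakeview 276/336 = 82.1% → Millbrook
Overall: Millbrook 602/975 = 61.7%, Lakeview 354/709 = 49.9% → Millbrook
Millbrook wins overall and in every credit group — no reversal.

No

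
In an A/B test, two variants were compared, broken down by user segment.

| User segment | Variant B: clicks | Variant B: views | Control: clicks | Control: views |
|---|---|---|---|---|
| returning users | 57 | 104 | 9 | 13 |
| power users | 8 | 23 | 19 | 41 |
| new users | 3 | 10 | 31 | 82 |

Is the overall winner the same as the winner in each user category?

No

Returning users: Variant B 57/104 = 54.8%, Control 9/13 = 69.2% → Control
Power users: Variant B 8/23 = 34.8%, Control 19/41 = 46.3% → Control
New users: Variant B 3/10 = 30.0%, Control 31/82 = 37.8% → Control
Overall: Variant B 68/137 = 49.6%, Control 59/136 = 43.4% → Variant B
Control wins each user group but Variant B wins overall — the comparison reverses. Control's views skew toward new users, which has a lower base rate.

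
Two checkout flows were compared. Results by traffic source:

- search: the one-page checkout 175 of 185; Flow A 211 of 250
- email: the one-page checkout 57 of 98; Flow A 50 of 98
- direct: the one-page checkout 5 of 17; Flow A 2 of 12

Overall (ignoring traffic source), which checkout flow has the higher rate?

Search: the one-page checkout 175/185 = 94.6%, Flow A 211/250 = 84.4% → the one-page checkout
Email: the one-page checkout 57/98 = 58.2%, Flow A 50/98 = 51.0% → the one-page checkout
Direct: the one-page checkout 5/17 = 29.4%, Flow A 2/12 = 16.7% → the one-page checkout
Overall: the one-page checkout 237/300 = 79.0%, Flow A 263/360 = 73.1% → the one-page checkout

the one-page checkout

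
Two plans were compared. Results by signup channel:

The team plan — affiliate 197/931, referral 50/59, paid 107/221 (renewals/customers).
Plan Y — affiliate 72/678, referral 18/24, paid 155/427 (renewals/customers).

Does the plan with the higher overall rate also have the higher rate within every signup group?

Yes

Affiliate: the team plan 197/931 = 21.2%, Plan Y 72/678 = 10.6% → the team plan
Referral: the team plan 50/59 = 84.7%, Plan Y 18/24 = 75.0% → the team plan
Paid: the team plan 107/221 = 48.4%, Plan Y 155/427 = 36.3% → the team plan
Overall: the team plan 354/1211 = 29.2%, Plan Y 245/1129 = 21.7% → the team plan
The team plan wins overall and in every signup group — no reversal.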